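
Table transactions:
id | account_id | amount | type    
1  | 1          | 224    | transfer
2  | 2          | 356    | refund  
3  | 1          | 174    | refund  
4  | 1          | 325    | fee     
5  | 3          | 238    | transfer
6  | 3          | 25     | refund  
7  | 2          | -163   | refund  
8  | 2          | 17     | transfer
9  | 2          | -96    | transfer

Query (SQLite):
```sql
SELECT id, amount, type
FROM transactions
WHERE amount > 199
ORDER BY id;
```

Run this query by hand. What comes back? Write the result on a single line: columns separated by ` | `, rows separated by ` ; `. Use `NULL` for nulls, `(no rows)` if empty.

amount > 199: ids {1, 2, 4, 5}

1 | 224 | transfer ; 2 | 356 | refund ; 4 | 325 | fee ; 5 | 238 | transfer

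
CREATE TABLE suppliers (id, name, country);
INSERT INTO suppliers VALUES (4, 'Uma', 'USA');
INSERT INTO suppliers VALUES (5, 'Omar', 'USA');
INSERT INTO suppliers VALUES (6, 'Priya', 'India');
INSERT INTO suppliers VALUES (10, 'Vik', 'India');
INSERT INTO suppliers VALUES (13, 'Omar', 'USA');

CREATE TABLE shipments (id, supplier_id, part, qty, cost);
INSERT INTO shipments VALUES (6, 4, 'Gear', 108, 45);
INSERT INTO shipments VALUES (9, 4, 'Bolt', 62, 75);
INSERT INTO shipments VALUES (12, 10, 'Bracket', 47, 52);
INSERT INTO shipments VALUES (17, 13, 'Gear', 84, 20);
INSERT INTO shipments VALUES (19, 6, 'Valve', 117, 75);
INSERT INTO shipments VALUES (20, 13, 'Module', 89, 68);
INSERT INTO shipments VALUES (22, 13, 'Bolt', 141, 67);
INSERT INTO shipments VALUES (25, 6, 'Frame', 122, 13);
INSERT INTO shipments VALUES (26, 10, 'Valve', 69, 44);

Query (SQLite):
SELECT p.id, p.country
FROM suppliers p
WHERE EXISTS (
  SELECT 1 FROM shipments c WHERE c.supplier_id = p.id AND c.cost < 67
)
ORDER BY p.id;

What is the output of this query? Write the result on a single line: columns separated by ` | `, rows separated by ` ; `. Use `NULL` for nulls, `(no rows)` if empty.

4 | USA ; 6 | India ; 10 | India ; 13 | USA

For each suppliers row, check whether any shipments with matching supplier_id has cost < 67.
Keep rows where that is true.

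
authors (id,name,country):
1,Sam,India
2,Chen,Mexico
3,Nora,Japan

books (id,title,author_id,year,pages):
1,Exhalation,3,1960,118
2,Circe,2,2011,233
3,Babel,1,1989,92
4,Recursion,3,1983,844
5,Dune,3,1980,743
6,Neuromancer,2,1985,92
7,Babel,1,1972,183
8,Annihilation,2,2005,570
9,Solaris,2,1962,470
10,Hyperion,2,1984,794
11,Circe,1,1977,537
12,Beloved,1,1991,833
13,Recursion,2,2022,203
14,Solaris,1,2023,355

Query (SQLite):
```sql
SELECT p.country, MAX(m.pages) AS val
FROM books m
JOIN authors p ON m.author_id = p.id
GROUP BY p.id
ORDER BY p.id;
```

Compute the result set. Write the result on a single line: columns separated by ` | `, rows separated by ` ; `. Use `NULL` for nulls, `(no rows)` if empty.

Join each books row to its authors via author_id.
Group joined rows by authors.id; compute MAX(m.pages) per group.
  1: ids {3, 7, 11, 12, 14} → MAX(m.pages)=833
  2: ids {2, 6, 8, 9, 10, 13} → MAX(m.pages)=794
  3: ids {1, 4, 5} → MAX(m.pages)=844

India | 833 ; Mexico | 794 ; Japan | 844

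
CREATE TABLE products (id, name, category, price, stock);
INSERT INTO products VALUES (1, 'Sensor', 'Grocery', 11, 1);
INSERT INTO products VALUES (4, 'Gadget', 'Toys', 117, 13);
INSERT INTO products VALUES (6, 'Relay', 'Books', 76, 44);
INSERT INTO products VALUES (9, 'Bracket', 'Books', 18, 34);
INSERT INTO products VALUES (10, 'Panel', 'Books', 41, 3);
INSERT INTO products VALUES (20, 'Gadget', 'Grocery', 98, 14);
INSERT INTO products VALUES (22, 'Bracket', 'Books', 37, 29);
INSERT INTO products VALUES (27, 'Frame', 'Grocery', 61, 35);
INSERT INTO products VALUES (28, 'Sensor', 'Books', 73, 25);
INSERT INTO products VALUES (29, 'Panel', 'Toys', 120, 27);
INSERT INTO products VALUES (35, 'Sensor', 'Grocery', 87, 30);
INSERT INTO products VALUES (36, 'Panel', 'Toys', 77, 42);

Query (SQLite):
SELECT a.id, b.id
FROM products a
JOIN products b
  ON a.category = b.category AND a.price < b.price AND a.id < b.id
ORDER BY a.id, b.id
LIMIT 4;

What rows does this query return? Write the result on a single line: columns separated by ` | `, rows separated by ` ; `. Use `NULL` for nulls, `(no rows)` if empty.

Pairs (a,b) with same category, a.price < b.price, a.id < b.id.
category groups: Books:{6,9,10,22,28} Grocery:{1,20,27,35} Toys:{4,29,36}
Ordered by (a.id, b.id); first 4.

1 | 20 ; 1 | 27 ; 1 | 35 ; 4 | 29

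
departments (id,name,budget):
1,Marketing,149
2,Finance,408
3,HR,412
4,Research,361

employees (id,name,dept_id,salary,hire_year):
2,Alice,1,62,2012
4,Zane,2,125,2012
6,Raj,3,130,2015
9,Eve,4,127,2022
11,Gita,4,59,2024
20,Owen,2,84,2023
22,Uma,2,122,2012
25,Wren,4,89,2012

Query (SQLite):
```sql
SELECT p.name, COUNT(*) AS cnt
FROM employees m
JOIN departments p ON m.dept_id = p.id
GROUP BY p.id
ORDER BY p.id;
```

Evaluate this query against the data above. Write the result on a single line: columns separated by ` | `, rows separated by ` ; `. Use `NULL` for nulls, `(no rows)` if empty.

Join each employees row to its departments via dept_id.
Group joined rows by departments.id; compute COUNT(*) per group.
  1: ids {2} → COUNT(*)=1
  2: ids {4, 20, 22} → COUNT(*)=3
  3: ids {6} → COUNT(*)=1
  4: ids {9, 11, 25} → COUNT(*)=3

Marketing | 1 ; Finance | 3 ; HR | 1 ; Research | 3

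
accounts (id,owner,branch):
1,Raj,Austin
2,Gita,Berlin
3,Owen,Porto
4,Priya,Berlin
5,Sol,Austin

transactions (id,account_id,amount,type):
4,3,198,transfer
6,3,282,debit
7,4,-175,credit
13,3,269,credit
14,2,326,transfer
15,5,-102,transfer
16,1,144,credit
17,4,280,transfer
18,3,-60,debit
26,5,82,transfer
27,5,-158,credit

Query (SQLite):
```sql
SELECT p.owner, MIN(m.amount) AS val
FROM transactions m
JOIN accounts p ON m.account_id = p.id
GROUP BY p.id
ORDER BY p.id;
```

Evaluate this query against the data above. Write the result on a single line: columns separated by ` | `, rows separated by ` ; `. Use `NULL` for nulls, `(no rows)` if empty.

Join each transactions row to its accounts via account_id.
Group joined rows by accounts.id; compute MIN(m.amount) per group.
  1: ids {16} → MIN(m.amount)=144
  2: ids {14} → MIN(m.amount)=326
  3: ids {4, 6, 13, 18} → MIN(m.amount)=-60
  4: ids {7, 17} → MIN(m.amount)=-175
  5: ids {15, 26, 27} → MIN(m.amount)=-158

Raj | 144 ; Gita | 326 ; Owen | -60 ; Priya | -175 ; Sol | -158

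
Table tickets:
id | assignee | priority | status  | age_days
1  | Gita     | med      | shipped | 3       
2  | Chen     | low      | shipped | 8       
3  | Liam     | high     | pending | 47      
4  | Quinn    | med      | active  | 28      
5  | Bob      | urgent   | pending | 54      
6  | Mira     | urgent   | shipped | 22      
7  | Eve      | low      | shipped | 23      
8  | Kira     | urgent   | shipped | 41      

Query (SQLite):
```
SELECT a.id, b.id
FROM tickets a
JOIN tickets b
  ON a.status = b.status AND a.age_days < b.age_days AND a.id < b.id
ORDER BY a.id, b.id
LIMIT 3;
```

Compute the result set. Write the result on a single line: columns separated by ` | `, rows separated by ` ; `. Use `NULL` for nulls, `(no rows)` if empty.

1 | 2 ; 1 | 6 ; 1 | 7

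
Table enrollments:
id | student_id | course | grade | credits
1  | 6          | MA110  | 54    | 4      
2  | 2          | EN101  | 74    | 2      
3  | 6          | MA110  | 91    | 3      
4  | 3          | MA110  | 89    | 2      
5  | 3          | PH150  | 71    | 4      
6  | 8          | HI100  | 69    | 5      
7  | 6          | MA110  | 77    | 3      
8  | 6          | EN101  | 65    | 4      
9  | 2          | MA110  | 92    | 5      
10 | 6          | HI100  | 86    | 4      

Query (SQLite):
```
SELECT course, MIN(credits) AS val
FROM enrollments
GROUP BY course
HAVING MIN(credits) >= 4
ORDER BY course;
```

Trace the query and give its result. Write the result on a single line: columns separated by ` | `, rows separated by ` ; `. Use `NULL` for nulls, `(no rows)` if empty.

HI100 | 4 ; PH150 | 4

Partition enrollments by course; compute MIN(credits) within each group.
HAVING: keep groups where MIN(credits) >= 4.
  EN101: ids {2, 8} → MIN(credits)=2
  HI100: ids {6, 10} → MIN(credits)=4
  MA110: ids {1, 3, 4, 7, 9} → MIN(credits)=2
  PH150: ids {5} → MIN(credits)=4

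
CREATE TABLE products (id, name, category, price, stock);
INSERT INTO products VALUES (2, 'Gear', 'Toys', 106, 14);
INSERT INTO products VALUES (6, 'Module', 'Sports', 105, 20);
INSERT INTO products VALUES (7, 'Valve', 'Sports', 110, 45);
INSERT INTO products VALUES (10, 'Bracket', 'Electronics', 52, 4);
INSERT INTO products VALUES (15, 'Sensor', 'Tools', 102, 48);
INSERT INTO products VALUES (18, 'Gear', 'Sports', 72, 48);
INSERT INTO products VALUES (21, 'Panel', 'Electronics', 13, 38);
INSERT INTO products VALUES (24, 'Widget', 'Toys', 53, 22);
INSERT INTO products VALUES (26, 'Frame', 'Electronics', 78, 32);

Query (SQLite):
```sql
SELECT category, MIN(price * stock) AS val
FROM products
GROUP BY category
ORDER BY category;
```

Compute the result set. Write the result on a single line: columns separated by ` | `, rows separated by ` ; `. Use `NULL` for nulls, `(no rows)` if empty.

Electronics | 208 ; Sports | 2100 ; Tools | 4896 ; Toys | 1166

For each row compute price * stock.
Group by category; take MIN of the expression per group.
  Electronics: ids {10, 21, 26} → MIN(price * stock)=208
  Sports: ids {6, 7, 18} → MIN(price * stock)=2100
  Tools: ids {15} → MIN(price * stock)=4896
  Toys: ids {2, 24} → MIN(price * stock)=1166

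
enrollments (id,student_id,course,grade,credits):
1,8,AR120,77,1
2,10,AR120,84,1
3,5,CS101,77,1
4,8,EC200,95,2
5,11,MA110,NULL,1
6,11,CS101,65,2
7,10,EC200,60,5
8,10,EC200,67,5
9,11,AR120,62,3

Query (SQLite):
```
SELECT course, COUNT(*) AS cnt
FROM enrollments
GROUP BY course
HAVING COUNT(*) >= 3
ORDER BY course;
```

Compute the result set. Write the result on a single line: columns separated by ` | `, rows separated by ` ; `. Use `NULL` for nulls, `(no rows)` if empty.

AR120 | 3 ; EC200 | 3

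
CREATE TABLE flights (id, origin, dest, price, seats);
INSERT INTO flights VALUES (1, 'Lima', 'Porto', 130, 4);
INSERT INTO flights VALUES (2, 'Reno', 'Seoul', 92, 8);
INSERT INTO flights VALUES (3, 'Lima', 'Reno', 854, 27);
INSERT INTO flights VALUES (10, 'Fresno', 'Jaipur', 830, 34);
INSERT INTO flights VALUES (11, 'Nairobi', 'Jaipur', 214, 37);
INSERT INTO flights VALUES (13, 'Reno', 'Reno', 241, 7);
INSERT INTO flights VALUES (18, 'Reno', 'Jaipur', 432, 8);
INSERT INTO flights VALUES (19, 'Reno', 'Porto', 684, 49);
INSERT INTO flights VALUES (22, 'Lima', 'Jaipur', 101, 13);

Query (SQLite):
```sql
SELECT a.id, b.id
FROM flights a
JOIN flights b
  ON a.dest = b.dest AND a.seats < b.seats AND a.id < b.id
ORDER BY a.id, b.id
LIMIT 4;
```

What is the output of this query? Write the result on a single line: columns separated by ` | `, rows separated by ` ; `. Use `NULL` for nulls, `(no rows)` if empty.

Pairs (a,b) with same dest, a.seats < b.seats, a.id < b.id.
dest groups: Jaipur:{10,11,18,22} Porto:{1,19} Reno:{3,13} Seoul:{2}
Ordered by (a.id, b.id); first 4.

1 | 19 ; 10 | 11 ; 18 | 22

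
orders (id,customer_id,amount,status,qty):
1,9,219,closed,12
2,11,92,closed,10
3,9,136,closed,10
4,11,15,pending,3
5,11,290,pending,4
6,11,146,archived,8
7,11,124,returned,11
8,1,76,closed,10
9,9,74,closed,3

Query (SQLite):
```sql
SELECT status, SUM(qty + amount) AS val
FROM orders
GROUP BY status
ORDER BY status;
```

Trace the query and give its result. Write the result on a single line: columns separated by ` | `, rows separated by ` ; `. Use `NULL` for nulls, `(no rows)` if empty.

For each row compute qty + amount.
Group by status; take SUM of the expression per group.
  archived: ids {6} → SUM(qty + amount)=154
  closed: ids {1, 2, 3, 8, 9} → SUM(qty + amount)=642
  pending: ids {4, 5} → SUM(qty + amount)=312
  returned: ids {7} → SUM(qty + amount)=135

archived | 154 ; closed | 642 ; pending | 312 ; returned | 135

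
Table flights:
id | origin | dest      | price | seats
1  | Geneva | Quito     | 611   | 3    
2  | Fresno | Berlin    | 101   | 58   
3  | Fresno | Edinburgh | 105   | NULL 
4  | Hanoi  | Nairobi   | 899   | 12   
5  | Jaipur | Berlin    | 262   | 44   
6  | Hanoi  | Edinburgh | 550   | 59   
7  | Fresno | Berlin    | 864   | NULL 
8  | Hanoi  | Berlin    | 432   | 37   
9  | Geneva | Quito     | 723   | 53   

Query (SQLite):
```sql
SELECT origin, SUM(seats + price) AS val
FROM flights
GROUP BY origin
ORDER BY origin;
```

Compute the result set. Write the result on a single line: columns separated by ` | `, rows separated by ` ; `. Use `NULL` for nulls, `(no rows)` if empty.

For each row compute seats + price.
Group by origin; take SUM of the expression per group.
  Fresno: ids {2, 3, 7} → SUM(seats + price)=159
  Geneva: ids {1, 9} → SUM(seats + price)=1390
  Hanoi: ids {4, 6, 8} → SUM(seats + price)=1989
  Jaipur: ids {5} → SUM(seats + price)=306

Fresno | 159 ; Geneva | 1390 ; Hanoi | 1989 ; Jaipur | 306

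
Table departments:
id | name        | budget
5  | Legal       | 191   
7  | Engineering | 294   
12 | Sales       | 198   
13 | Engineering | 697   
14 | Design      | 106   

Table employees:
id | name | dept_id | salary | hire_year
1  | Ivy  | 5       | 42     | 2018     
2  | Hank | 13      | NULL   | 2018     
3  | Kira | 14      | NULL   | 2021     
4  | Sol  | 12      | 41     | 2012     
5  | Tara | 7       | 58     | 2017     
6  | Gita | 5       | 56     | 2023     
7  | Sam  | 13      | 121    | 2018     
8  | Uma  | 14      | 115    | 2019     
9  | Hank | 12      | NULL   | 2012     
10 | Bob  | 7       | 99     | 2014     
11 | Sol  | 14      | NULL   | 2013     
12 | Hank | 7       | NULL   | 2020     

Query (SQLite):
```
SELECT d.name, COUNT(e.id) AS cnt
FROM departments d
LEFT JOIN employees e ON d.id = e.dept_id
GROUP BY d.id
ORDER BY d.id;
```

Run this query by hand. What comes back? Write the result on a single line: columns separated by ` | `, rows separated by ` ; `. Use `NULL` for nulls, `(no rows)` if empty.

Legal | 2 ; Engineering | 3 ; Sales | 2 ; Engineering | 2 ; Design | 3

LEFT JOIN keeps every departments row; unmatched ones get NULL for employees columns.
Group by departments.id and compute COUNT(e.id). COUNT(col) of an all-NULL group is 0.
  5: ids {1, 6} → COUNT(e.id)=2
  7: ids {5, 10, 12} → COUNT(e.id)=3
  12: ids {4, 9} → COUNT(e.id)=2
  13: ids {2, 7} → COUNT(e.id)=2
  14: ids {3, 8, 11} → COUNT(e.id)=3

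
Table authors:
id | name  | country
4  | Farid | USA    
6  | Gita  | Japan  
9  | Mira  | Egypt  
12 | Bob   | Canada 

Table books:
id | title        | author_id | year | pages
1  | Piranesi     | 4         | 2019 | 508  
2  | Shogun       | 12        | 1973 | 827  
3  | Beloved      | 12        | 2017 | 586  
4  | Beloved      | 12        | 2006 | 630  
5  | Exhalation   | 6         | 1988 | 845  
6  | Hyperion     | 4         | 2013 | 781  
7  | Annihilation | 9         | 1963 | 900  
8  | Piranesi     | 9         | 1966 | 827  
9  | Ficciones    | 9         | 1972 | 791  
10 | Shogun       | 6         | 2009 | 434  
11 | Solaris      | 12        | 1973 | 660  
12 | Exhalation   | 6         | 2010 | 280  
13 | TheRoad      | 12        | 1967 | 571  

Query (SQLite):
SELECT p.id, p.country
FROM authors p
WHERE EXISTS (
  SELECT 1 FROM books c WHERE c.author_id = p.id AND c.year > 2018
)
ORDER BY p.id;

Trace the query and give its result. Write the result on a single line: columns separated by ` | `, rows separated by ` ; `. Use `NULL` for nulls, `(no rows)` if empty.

4 | USA

For each authors row, check whether any books with matching author_id has year > 2018.
Keep rows where that is true.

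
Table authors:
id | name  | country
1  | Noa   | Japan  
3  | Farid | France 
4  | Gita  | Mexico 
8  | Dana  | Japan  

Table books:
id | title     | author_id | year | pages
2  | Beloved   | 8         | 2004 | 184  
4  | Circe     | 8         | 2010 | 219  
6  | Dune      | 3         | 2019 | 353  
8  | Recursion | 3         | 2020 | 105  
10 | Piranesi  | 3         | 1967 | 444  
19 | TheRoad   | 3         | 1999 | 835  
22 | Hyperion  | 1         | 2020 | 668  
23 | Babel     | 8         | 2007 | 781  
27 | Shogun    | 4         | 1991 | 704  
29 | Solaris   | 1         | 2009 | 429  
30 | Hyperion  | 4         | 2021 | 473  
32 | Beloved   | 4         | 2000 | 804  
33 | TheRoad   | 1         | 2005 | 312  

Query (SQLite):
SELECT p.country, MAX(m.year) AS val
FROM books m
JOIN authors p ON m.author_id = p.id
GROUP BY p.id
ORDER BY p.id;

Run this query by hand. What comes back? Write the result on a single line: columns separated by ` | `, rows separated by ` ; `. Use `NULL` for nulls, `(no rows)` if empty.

Join each books row to its authors via author_id.
Group joined rows by authors.id; compute MAX(m.year) per group.
  1: ids {22, 29, 33} → MAX(m.year)=2020
  3: ids {6, 8, 10, 19} → MAX(m.year)=2020
  4: ids {27, 30, 32} → MAX(m.year)=2021
  8: ids {2, 4, 23} → MAX(m.year)=2010

Japan | 2020 ; France | 2020 ; Mexico | 2021 ; Japan | 2010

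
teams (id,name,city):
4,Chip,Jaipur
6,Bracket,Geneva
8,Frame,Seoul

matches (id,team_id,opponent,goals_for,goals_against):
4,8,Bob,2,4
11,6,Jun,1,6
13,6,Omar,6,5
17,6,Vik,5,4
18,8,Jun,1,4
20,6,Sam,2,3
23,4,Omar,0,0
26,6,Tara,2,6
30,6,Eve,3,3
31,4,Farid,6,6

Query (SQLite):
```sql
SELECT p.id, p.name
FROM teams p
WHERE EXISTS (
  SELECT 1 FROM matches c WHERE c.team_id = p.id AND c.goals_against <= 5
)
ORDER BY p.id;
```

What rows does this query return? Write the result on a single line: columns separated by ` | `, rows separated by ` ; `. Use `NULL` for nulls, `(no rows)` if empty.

For each teams row, check whether any matches with matching team_id has goals_against <= 5.
Keep rows where that is true.

4 | Chip ; 6 | Bracket ; 8 | Frame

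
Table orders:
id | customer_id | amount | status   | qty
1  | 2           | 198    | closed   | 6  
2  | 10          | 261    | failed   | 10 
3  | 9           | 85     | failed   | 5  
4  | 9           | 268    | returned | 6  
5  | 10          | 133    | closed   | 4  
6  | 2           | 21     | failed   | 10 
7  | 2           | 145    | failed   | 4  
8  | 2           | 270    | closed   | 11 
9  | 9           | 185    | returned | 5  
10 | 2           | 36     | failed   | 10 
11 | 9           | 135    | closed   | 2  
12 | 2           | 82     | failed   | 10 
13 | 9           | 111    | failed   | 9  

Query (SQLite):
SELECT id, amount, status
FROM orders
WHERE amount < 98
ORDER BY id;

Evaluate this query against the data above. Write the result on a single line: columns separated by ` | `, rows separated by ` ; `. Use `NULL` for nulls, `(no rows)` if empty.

3 | 85 | failed ; 6 | 21 | failed ; 10 | 36 | failed ; 12 | 82 | failed

amount < 98: ids {3, 6, 10, 12}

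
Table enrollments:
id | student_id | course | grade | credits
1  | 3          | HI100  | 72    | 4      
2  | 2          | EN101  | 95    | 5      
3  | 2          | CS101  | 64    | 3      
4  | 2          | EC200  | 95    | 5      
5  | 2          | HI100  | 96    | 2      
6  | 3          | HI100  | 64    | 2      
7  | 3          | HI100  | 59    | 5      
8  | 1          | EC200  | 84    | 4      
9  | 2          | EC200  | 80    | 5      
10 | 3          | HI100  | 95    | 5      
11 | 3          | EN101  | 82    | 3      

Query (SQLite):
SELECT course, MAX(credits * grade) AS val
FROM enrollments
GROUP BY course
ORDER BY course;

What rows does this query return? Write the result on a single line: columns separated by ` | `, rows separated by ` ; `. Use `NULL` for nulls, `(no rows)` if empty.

For each row compute credits * grade.
Group by course; take MAX of the expression per group.
  CS101: ids {3} → MAX(credits * grade)=192
  EC200: ids {4, 8, 9} → MAX(credits * grade)=475
  EN101: ids {2, 11} → MAX(credits * grade)=475
  HI100: ids {1, 5, 6, 7, 10} → MAX(credits * grade)=475

CS101 | 192 ; EC200 | 475 ; EN101 | 475 ; HI100 | 475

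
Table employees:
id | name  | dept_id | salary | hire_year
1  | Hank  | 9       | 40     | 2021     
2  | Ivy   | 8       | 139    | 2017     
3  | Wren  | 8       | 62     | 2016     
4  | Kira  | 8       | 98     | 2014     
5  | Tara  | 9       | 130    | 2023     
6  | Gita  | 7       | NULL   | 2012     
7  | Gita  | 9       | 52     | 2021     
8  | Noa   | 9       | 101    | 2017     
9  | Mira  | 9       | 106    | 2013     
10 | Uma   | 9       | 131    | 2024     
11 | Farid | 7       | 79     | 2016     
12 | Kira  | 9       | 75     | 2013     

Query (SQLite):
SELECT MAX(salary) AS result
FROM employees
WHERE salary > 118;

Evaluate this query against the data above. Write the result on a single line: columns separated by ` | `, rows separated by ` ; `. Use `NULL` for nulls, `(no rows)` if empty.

139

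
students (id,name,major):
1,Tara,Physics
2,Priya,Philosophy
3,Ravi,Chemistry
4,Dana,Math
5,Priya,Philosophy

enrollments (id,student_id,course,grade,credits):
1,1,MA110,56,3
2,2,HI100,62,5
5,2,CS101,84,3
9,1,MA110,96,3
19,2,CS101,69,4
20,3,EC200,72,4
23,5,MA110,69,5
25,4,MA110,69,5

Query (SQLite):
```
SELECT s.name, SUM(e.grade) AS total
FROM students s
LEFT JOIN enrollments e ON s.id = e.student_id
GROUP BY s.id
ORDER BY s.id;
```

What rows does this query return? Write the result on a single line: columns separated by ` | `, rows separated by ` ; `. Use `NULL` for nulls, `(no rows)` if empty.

LEFT JOIN keeps every students row; unmatched ones get NULL for enrollments columns.
Group by students.id and compute SUM(e.grade). SUM over an all-NULL group is NULL.
  1: ids {1, 9} → SUM(e.grade)=152
  2: ids {2, 5, 19} → SUM(e.grade)=215
  3: ids {20} → SUM(e.grade)=72
  4: ids {25} → SUM(e.grade)=69
  5: ids {23} → SUM(e.grade)=69

Tara | 152 ; Priya | 215 ; Ravi | 72 ; Dana | 69 ; Priya | 69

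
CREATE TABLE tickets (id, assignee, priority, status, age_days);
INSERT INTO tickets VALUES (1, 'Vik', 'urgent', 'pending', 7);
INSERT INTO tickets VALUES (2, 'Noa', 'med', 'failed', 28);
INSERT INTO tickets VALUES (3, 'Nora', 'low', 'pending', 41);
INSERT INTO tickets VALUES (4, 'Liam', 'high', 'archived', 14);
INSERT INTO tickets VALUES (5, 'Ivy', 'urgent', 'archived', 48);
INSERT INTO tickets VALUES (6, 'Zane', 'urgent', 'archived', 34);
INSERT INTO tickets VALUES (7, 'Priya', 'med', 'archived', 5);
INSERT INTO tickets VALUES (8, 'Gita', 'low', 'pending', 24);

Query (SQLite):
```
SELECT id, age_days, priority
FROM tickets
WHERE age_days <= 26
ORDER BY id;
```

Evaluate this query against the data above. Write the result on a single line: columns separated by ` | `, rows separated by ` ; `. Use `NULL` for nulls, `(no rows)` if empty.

1 | 7 | urgent ; 4 | 14 | high ; 7 | 5 | med ; 8 | 24 | low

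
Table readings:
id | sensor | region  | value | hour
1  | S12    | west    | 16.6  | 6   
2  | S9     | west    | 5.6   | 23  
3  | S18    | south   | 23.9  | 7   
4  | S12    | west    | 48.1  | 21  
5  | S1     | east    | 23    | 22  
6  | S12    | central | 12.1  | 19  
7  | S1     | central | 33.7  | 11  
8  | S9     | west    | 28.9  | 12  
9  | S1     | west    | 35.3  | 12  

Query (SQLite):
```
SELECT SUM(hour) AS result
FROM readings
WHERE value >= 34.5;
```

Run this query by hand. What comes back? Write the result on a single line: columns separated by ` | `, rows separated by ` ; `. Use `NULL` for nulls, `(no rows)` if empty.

Rows where value >= 34.5 → hour values: [21, 12].
SUM of non-NULL values = 33.

33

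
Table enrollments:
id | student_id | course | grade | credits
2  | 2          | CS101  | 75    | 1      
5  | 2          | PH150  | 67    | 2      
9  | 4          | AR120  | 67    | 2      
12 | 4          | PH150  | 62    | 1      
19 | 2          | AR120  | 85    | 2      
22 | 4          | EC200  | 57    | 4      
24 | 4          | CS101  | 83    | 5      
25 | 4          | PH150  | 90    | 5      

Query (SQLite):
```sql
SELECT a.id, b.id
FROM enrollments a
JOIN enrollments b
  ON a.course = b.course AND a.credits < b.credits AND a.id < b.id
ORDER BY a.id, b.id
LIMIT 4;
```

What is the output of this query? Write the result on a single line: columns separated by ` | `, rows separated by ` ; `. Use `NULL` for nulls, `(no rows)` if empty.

Pairs (a,b) with same course, a.credits < b.credits, a.id < b.id.
course groups: AR120:{9,19} CS101:{2,24} EC200:{22} PH150:{5,12,25}
Ordered by (a.id, b.id); first 4.

2 | 24 ; 5 | 25 ; 12 | 25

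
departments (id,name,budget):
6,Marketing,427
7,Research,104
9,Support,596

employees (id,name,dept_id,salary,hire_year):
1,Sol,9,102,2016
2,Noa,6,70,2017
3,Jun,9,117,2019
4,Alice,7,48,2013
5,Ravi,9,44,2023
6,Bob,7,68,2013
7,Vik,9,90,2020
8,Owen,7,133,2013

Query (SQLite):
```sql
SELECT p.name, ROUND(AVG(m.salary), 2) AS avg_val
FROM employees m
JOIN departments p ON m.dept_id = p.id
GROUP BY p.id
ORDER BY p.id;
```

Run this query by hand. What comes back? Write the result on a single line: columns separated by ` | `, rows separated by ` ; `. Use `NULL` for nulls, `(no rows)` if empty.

Marketing | 70 ; Research | 83 ; Support | 88.25

Join each employees row to its departments via dept_id.
Group joined rows by departments.id; compute ROUND(AVG(m.salary), 2) per group.
  6: ids {2} → ROUND(AVG(m.salary), 2)=70
  7: ids {4, 6, 8} → ROUND(AVG(m.salary), 2)=83
  9: ids {1, 3, 5, 7} → ROUND(AVG(m.salary), 2)=88.25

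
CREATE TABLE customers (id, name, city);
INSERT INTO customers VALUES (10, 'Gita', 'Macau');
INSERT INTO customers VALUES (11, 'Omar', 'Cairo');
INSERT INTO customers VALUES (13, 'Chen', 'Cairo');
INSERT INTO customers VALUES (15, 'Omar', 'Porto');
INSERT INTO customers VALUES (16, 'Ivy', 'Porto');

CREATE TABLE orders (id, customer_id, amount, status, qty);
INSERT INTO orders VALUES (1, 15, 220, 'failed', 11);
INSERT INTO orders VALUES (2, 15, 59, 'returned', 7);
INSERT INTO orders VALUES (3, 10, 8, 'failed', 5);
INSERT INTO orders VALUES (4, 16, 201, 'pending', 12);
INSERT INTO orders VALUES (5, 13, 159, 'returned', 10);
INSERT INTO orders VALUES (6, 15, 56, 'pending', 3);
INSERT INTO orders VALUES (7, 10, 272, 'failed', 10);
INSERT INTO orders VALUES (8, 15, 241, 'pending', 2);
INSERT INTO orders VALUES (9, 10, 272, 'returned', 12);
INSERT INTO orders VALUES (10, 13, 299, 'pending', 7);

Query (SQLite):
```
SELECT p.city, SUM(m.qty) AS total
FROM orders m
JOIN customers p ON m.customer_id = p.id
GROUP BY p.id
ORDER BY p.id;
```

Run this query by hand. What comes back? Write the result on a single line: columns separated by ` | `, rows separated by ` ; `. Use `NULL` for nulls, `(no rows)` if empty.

Join each orders row to its customers via customer_id.
Group joined rows by customers.id; compute SUM(m.qty) per group.
  10: ids {3, 7, 9} → SUM(m.qty)=27
  13: ids {5, 10} → SUM(m.qty)=17
  15: ids {1, 2, 6, 8} → SUM(m.qty)=23
  16: ids {4} → SUM(m.qty)=12

Macau | 27 ; Cairo | 17 ; Porto | 23 ; Porto | 12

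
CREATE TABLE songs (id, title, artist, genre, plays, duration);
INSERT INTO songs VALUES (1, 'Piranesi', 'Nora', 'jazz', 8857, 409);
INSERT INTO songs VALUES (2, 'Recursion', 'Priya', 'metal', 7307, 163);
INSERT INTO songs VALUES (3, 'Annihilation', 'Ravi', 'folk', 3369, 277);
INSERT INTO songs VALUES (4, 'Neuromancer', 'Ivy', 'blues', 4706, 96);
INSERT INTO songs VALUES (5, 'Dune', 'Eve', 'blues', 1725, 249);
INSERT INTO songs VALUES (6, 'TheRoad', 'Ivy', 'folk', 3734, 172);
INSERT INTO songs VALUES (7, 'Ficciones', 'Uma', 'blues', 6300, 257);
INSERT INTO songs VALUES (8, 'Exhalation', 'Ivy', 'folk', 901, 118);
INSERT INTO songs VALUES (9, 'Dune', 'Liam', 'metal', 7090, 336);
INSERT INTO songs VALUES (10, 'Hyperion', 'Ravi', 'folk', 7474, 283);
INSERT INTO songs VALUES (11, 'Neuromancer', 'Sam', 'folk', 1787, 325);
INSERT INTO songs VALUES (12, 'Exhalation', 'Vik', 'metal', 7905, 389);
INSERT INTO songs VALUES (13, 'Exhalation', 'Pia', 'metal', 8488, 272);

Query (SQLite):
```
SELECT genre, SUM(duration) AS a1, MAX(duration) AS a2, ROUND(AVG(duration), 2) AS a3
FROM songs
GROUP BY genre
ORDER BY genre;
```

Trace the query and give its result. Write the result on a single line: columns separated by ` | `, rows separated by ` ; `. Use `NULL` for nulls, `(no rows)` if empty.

Group songs by genre.
Per group compute: SUM(duration), MAX(duration), ROUND(AVG(duration), 2).
  blues: ids {4, 5, 7} → SUM(duration)=602, MAX(duration)=257, ROUND(AVG(duration), 2)=200.67
  folk: ids {3, 6, 8, 10, 11} → SUM(duration)=1175, MAX(duration)=325, ROUND(AVG(duration), 2)=235
  jazz: ids {1} → SUM(duration)=409, MAX(duration)=409, ROUND(AVG(duration), 2)=409
  metal: ids {2, 9, 12, 13} → SUM(duration)=1160, MAX(duration)=389, ROUND(AVG(duration), 2)=290

blues | 602 | 257 | 200.67 ; folk | 1175 | 325 | 235 ; jazz | 409 | 409 | 409 ; metal | 1160 | 389 | 290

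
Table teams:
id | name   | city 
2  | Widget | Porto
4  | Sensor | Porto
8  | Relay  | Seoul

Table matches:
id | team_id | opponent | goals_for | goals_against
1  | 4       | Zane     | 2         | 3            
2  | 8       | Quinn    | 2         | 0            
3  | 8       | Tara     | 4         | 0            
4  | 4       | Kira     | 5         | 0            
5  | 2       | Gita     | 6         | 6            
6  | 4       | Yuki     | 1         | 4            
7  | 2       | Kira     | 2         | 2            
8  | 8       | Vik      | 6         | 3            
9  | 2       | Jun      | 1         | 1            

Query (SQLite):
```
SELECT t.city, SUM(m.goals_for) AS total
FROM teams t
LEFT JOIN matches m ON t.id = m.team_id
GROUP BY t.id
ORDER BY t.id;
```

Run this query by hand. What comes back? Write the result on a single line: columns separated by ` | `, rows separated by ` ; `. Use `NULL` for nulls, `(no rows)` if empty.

LEFT JOIN keeps every teams row; unmatched ones get NULL for matches columns.
Group by teams.id and compute SUM(m.goals_for). SUM over an all-NULL group is NULL.
  2: ids {5, 7, 9} → SUM(m.goals_for)=9
  4: ids {1, 4, 6} → SUM(m.goals_for)=8
  8: ids {2, 3, 8} → SUM(m.goals_for)=12

Porto | 9 ; Porto | 8 ; Seoul | 12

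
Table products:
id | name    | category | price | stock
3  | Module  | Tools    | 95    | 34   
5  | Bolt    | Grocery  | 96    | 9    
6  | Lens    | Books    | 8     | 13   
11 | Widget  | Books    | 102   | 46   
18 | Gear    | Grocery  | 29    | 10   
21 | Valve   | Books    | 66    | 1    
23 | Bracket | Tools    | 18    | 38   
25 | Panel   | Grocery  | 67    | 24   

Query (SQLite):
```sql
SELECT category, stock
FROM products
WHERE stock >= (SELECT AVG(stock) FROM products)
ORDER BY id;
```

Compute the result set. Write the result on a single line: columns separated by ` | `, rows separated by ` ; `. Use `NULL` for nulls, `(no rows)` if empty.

Scalar subquery: AVG(stock) over all products rows = 21.875.
Keep rows where stock >= that value.

Tools | 34 ; Books | 46 ; Tools | 38 ; Grocery | 24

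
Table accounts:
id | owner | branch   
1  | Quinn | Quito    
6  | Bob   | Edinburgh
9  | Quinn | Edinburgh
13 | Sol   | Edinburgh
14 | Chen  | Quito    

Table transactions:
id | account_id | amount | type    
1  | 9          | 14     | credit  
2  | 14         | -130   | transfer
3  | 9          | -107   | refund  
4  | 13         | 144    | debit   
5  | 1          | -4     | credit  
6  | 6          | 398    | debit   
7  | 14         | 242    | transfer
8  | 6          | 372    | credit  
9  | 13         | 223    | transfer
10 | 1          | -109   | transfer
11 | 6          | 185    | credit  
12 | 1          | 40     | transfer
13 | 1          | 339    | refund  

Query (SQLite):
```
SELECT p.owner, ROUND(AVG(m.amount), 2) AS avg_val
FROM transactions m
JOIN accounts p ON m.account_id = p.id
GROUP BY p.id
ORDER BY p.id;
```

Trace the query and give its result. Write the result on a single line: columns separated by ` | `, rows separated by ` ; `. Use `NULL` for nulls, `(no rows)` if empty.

Join each transactions row to its accounts via account_id.
Group joined rows by accounts.id; compute ROUND(AVG(m.amount), 2) per group.
  1: ids {5, 10, 12, 13} → ROUND(AVG(m.amount), 2)=66.5
  6: ids {6, 8, 11} → ROUND(AVG(m.amount), 2)=318.33
  9: ids {1, 3} → ROUND(AVG(m.amount), 2)=-46.5
  13: ids {4, 9} → ROUND(AVG(m.amount), 2)=183.5
  14: ids {2, 7} → ROUND(AVG(m.amount), 2)=56

Quinn | 66.5 ; Bob | 318.33 ; Quinn | -46.5 ; Sol | 183.5 ; Chen | 56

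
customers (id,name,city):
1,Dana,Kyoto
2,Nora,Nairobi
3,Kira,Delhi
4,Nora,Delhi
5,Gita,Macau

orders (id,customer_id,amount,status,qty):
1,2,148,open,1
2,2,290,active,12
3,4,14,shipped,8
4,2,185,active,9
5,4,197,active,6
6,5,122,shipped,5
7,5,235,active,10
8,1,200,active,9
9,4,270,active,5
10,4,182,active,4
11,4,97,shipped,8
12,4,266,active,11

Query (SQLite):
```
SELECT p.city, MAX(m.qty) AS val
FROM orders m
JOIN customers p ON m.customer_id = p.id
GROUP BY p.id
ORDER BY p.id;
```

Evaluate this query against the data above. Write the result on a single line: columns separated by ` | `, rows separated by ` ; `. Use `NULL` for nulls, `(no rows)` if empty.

Kyoto | 9 ; Nairobi | 12 ; Delhi | 11 ; Macau | 10

Join each orders row to its customers via customer_id.
Group joined rows by customers.id; compute MAX(m.qty) per group.
  1: ids {8} → MAX(m.qty)=9
  2: ids {1, 2, 4} → MAX(m.qty)=12
  4: ids {3, 5, 9, 10, 11, 12} → MAX(m.qty)=11
  5: ids {6, 7} → MAX(m.qty)=10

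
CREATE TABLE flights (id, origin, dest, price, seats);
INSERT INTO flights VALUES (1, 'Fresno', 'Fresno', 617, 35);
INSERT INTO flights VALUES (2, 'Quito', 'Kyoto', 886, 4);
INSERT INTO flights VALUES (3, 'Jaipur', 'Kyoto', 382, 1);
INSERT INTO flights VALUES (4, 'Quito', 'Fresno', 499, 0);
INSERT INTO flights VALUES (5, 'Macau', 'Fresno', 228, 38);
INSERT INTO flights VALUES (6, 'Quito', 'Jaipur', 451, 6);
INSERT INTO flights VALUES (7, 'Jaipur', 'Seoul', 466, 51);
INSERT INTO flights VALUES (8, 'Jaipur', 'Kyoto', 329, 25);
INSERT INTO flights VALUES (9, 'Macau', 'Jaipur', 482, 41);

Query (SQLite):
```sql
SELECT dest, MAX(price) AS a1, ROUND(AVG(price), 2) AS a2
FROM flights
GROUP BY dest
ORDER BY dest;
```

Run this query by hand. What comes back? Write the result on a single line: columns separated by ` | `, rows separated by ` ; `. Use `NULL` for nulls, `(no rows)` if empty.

Group flights by dest.
Per group compute: MAX(price), ROUND(AVG(price), 2).
  Fresno: ids {1, 4, 5} → MAX(price)=617, ROUND(AVG(price), 2)=448
  Jaipur: ids {6, 9} → MAX(price)=482, ROUND(AVG(price), 2)=466.5
  Kyoto: ids {2, 3, 8} → MAX(price)=886, ROUND(AVG(price), 2)=532.33
  Seoul: ids {7} → MAX(price)=466, ROUND(AVG(price), 2)=466

Fresno | 617 | 448 ; Jaipur | 482 | 466.5 ; Kyoto | 886 | 532.33 ; Seoul | 466 | 466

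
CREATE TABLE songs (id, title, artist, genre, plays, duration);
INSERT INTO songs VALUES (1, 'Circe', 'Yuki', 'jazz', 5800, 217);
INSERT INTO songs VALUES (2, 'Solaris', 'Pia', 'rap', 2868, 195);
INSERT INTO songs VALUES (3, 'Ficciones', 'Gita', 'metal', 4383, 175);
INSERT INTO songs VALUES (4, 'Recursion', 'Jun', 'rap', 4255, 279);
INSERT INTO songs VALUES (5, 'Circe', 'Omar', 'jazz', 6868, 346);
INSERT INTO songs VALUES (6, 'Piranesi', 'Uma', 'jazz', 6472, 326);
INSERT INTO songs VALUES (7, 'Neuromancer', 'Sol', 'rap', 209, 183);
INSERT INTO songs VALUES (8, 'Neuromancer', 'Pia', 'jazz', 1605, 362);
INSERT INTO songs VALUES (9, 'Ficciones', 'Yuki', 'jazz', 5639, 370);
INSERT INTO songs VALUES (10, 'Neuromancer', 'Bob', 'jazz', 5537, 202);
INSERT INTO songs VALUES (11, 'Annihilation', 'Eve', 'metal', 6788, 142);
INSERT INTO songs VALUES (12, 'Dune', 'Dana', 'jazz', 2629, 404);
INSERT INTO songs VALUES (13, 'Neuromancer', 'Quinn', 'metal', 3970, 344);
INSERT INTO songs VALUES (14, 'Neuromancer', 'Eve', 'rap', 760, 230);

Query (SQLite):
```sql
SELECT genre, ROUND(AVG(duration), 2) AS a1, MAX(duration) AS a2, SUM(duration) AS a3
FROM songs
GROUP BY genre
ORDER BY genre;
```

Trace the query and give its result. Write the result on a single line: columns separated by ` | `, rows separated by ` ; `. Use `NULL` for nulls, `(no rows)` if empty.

Group songs by genre.
Per group compute: ROUND(AVG(duration), 2), MAX(duration), SUM(duration).
  jazz: ids {1, 5, 6, 8, 9, 10, 12} → ROUND(AVG(duration), 2)=318.14, MAX(duration)=404, SUM(duration)=2227
  metal: ids {3, 11, 13} → ROUND(AVG(duration), 2)=220.33, MAX(duration)=344, SUM(duration)=661
  rap: ids {2, 4, 7, 14} → ROUND(AVG(duration), 2)=221.75, MAX(duration)=279, SUM(duration)=887

jazz | 318.14 | 404 | 2227 ; metal | 220.33 | 344 | 661 ; rap | 221.75 | 279 | 887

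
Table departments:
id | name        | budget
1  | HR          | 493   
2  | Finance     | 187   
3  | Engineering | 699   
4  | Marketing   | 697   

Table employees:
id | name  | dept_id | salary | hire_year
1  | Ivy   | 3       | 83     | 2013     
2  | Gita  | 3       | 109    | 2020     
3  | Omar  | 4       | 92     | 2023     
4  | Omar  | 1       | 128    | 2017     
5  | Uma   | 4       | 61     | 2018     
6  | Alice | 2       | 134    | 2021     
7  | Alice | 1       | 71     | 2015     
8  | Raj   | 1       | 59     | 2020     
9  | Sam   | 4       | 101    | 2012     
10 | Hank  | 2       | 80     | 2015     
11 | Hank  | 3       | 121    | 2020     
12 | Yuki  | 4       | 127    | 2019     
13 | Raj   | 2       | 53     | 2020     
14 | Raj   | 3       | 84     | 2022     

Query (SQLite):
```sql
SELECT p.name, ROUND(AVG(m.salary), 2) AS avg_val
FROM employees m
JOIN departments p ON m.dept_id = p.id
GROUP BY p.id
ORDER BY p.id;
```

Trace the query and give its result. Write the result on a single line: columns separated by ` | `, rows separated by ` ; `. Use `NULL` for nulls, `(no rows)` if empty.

HR | 86 ; Finance | 89 ; Engineering | 99.25 ; Marketing | 95.25

Join each employees row to its departments via dept_id.
Group joined rows by departments.id; compute ROUND(AVG(m.salary), 2) per group.
  1: ids {4, 7, 8} → ROUND(AVG(m.salary), 2)=86
  2: ids {6, 10, 13} → ROUND(AVG(m.salary), 2)=89
  3: ids {1, 2, 11, 14} → ROUND(AVG(m.salary), 2)=99.25
  4: ids {3, 5, 9, 12} → ROUND(AVG(m.salary), 2)=95.25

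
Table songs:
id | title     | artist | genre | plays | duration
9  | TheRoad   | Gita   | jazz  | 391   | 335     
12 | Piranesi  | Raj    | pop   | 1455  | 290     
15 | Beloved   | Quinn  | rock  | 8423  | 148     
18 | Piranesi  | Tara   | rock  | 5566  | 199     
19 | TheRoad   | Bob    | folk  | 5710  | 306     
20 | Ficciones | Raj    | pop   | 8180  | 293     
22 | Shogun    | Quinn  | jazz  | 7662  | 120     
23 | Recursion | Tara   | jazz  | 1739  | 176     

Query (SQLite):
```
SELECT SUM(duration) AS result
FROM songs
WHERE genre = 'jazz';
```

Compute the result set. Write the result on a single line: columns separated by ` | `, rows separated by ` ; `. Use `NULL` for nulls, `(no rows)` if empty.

631

Rows where genre='jazz' → duration values: [335, 120, 176].
SUM of non-NULL values = 631.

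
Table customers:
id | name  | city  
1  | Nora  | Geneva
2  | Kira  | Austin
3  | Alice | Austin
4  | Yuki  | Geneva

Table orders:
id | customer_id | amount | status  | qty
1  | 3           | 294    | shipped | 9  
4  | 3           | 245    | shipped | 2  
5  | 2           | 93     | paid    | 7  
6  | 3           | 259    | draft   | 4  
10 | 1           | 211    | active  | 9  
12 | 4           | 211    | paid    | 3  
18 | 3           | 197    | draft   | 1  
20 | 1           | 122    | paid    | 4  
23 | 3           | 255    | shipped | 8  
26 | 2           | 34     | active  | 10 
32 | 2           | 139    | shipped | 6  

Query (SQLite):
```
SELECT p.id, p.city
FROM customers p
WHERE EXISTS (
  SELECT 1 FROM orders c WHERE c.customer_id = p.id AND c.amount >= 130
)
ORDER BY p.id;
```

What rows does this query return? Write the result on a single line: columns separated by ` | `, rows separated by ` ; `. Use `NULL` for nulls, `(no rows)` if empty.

1 | Geneva ; 2 | Austin ; 3 | Austin ; 4 | Geneva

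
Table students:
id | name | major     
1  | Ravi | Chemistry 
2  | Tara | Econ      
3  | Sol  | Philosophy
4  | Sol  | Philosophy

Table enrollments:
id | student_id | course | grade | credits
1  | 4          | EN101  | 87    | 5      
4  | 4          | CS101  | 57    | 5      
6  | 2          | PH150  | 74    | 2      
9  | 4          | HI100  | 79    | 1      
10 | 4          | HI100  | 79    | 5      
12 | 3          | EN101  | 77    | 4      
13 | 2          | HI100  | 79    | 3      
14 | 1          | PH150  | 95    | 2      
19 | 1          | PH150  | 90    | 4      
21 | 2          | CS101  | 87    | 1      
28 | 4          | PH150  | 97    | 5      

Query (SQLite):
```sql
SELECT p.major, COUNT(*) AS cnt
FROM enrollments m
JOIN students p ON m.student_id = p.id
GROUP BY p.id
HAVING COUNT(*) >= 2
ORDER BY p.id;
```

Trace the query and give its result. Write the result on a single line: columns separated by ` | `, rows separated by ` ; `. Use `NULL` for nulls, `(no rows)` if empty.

Join each enrollments row to its students via student_id.
Group joined rows by students.id; compute COUNT(*) per group.
HAVING: keep groups with count ≥ 2.
  1: ids {14, 19} → COUNT(*)=2
  2: ids {6, 13, 21} → COUNT(*)=3
  3: ids {12} → COUNT(*)=1
  4: ids {1, 4, 9, 10, 28} → COUNT(*)=5

Chemistry | 2 ; Econ | 3 ; Philosophy | 5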